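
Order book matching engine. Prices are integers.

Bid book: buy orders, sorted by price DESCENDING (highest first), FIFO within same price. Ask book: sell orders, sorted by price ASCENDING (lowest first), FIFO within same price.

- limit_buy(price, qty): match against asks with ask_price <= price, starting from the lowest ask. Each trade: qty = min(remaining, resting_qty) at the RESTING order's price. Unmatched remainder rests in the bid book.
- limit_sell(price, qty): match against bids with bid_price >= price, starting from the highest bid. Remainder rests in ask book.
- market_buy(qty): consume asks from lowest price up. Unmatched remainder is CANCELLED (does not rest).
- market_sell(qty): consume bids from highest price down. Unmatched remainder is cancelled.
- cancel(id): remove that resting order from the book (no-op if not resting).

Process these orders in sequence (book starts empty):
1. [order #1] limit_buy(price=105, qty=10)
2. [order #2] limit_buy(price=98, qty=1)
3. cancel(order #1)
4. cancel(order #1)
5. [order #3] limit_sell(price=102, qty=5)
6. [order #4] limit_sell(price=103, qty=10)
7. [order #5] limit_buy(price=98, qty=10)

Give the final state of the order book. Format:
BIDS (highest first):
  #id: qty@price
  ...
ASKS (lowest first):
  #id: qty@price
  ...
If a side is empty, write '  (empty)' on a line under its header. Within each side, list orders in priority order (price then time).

After op 1 [order #1] limit_buy(price=105, qty=10): fills=none; bids=[#1:10@105] asks=[-]
After op 2 [order #2] limit_buy(price=98, qty=1): fills=none; bids=[#1:10@105 #2:1@98] asks=[-]
After op 3 cancel(order #1): fills=none; bids=[#2:1@98] asks=[-]
After op 4 cancel(order #1): fills=none; bids=[#2:1@98] asks=[-]
After op 5 [order #3] limit_sell(price=102, qty=5): fills=none; bids=[#2:1@98] asks=[#3:5@102]
After op 6 [order #4] limit_sell(price=103, qty=10): fills=none; bids=[#2:1@98] asks=[#3:5@102 #4:10@103]
After op 7 [order #5] limit_buy(price=98, qty=10): fills=none; bids=[#2:1@98 #5:10@98] asks=[#3:5@102 #4:10@103]

Answer: BIDS (highest first):
  #2: 1@98
  #5: 10@98
ASKS (lowest first):
  #3: 5@102
  #4: 10@103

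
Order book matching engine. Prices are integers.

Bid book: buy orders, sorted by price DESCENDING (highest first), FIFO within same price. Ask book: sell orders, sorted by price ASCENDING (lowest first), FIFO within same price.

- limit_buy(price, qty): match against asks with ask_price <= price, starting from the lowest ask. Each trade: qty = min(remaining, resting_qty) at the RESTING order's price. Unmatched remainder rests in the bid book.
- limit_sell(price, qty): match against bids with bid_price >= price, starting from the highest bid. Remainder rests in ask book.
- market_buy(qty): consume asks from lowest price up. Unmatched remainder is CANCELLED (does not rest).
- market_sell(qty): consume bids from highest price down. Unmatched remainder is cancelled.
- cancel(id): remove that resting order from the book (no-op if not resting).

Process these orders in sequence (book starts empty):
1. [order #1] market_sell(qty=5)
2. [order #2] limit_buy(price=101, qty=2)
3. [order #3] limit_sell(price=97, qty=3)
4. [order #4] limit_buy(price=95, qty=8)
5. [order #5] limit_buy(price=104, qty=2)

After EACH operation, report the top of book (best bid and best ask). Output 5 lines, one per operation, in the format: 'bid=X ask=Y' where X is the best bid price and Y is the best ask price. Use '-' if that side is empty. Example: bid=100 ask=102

Answer: bid=- ask=-
bid=101 ask=-
bid=- ask=97
bid=95 ask=97
bid=104 ask=-

Derivation:
After op 1 [order #1] market_sell(qty=5): fills=none; bids=[-] asks=[-]
After op 2 [order #2] limit_buy(price=101, qty=2): fills=none; bids=[#2:2@101] asks=[-]
After op 3 [order #3] limit_sell(price=97, qty=3): fills=#2x#3:2@101; bids=[-] asks=[#3:1@97]
After op 4 [order #4] limit_buy(price=95, qty=8): fills=none; bids=[#4:8@95] asks=[#3:1@97]
After op 5 [order #5] limit_buy(price=104, qty=2): fills=#5x#3:1@97; bids=[#5:1@104 #4:8@95] asks=[-]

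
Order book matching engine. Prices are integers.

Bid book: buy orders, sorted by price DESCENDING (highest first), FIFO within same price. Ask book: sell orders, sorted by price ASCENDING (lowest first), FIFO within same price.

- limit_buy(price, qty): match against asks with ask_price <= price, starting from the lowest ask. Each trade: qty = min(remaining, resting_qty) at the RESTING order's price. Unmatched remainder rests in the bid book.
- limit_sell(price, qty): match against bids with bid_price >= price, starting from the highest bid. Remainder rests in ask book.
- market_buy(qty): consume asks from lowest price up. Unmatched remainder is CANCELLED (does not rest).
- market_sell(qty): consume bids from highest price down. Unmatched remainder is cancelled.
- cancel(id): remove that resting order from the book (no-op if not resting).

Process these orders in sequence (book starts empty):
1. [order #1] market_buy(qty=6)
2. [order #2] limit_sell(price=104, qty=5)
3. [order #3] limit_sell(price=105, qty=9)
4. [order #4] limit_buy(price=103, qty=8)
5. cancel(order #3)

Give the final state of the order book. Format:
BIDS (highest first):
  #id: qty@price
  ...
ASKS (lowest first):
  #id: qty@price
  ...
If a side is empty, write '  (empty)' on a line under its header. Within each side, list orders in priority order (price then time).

Answer: BIDS (highest first):
  #4: 8@103
ASKS (lowest first):
  #2: 5@104

Derivation:
After op 1 [order #1] market_buy(qty=6): fills=none; bids=[-] asks=[-]
After op 2 [order #2] limit_sell(price=104, qty=5): fills=none; bids=[-] asks=[#2:5@104]
After op 3 [order #3] limit_sell(price=105, qty=9): fills=none; bids=[-] asks=[#2:5@104 #3:9@105]
After op 4 [order #4] limit_buy(price=103, qty=8): fills=none; bids=[#4:8@103] asks=[#2:5@104 #3:9@105]
After op 5 cancel(order #3): fills=none; bids=[#4:8@103] asks=[#2:5@104]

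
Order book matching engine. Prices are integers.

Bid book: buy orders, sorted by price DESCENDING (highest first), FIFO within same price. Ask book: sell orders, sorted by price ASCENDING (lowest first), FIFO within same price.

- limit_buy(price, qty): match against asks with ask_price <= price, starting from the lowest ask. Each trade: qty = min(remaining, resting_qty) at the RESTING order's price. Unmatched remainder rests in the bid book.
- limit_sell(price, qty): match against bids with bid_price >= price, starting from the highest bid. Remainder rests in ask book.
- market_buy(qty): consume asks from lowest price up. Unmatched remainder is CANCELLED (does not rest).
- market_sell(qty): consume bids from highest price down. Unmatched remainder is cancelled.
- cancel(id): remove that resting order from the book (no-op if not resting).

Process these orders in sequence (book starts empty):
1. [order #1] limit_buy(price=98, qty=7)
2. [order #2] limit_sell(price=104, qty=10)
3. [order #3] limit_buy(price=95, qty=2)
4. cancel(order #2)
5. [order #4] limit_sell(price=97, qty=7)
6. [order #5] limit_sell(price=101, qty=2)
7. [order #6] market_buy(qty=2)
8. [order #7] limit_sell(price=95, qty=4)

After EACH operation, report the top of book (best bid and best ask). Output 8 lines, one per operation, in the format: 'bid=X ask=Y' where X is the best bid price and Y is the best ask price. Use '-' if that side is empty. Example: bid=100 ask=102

Answer: bid=98 ask=-
bid=98 ask=104
bid=98 ask=104
bid=98 ask=-
bid=95 ask=-
bid=95 ask=101
bid=95 ask=-
bid=- ask=95

Derivation:
After op 1 [order #1] limit_buy(price=98, qty=7): fills=none; bids=[#1:7@98] asks=[-]
After op 2 [order #2] limit_sell(price=104, qty=10): fills=none; bids=[#1:7@98] asks=[#2:10@104]
After op 3 [order #3] limit_buy(price=95, qty=2): fills=none; bids=[#1:7@98 #3:2@95] asks=[#2:10@104]
After op 4 cancel(order #2): fills=none; bids=[#1:7@98 #3:2@95] asks=[-]
After op 5 [order #4] limit_sell(price=97, qty=7): fills=#1x#4:7@98; bids=[#3:2@95] asks=[-]
After op 6 [order #5] limit_sell(price=101, qty=2): fills=none; bids=[#3:2@95] asks=[#5:2@101]
After op 7 [order #6] market_buy(qty=2): fills=#6x#5:2@101; bids=[#3:2@95] asks=[-]
After op 8 [order #7] limit_sell(price=95, qty=4): fills=#3x#7:2@95; bids=[-] asks=[#7:2@95]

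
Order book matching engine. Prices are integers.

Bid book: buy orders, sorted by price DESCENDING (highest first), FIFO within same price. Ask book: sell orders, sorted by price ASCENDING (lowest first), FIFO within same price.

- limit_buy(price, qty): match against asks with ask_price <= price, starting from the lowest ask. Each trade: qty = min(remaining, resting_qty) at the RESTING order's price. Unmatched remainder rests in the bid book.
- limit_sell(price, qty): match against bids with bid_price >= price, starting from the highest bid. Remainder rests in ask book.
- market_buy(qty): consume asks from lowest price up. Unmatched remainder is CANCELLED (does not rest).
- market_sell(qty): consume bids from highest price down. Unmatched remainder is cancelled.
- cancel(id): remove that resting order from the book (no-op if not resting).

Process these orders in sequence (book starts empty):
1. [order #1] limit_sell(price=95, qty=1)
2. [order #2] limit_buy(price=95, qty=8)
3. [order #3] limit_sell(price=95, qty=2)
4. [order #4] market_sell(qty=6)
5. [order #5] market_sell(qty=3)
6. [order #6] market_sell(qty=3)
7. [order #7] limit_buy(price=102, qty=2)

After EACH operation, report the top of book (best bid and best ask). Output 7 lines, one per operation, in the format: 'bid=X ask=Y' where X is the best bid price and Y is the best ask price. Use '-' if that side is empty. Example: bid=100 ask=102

After op 1 [order #1] limit_sell(price=95, qty=1): fills=none; bids=[-] asks=[#1:1@95]
After op 2 [order #2] limit_buy(price=95, qty=8): fills=#2x#1:1@95; bids=[#2:7@95] asks=[-]
After op 3 [order #3] limit_sell(price=95, qty=2): fills=#2x#3:2@95; bids=[#2:5@95] asks=[-]
After op 4 [order #4] market_sell(qty=6): fills=#2x#4:5@95; bids=[-] asks=[-]
After op 5 [order #5] market_sell(qty=3): fills=none; bids=[-] asks=[-]
After op 6 [order #6] market_sell(qty=3): fills=none; bids=[-] asks=[-]
After op 7 [order #7] limit_buy(price=102, qty=2): fills=none; bids=[#7:2@102] asks=[-]

Answer: bid=- ask=95
bid=95 ask=-
bid=95 ask=-
bid=- ask=-
bid=- ask=-
bid=- ask=-
bid=102 ask=-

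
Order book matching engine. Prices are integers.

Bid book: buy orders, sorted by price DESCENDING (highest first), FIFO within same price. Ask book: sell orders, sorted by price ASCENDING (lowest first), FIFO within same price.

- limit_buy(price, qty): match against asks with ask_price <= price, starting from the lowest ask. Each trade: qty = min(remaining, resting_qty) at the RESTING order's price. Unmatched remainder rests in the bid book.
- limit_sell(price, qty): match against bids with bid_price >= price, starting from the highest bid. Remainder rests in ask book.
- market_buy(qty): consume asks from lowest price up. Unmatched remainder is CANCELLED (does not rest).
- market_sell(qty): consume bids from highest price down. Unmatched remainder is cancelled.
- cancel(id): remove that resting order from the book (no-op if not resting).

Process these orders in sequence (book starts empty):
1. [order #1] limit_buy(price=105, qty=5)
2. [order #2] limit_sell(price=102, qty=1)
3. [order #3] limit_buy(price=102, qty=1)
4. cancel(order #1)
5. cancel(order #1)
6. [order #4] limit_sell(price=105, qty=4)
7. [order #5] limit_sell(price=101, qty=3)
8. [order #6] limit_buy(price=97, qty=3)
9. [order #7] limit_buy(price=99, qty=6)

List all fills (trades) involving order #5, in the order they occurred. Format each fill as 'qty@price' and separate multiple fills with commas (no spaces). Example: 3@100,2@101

Answer: 1@102

Derivation:
After op 1 [order #1] limit_buy(price=105, qty=5): fills=none; bids=[#1:5@105] asks=[-]
After op 2 [order #2] limit_sell(price=102, qty=1): fills=#1x#2:1@105; bids=[#1:4@105] asks=[-]
After op 3 [order #3] limit_buy(price=102, qty=1): fills=none; bids=[#1:4@105 #3:1@102] asks=[-]
After op 4 cancel(order #1): fills=none; bids=[#3:1@102] asks=[-]
After op 5 cancel(order #1): fills=none; bids=[#3:1@102] asks=[-]
After op 6 [order #4] limit_sell(price=105, qty=4): fills=none; bids=[#3:1@102] asks=[#4:4@105]
After op 7 [order #5] limit_sell(price=101, qty=3): fills=#3x#5:1@102; bids=[-] asks=[#5:2@101 #4:4@105]
After op 8 [order #6] limit_buy(price=97, qty=3): fills=none; bids=[#6:3@97] asks=[#5:2@101 #4:4@105]
After op 9 [order #7] limit_buy(price=99, qty=6): fills=none; bids=[#7:6@99 #6:3@97] asks=[#5:2@101 #4:4@105]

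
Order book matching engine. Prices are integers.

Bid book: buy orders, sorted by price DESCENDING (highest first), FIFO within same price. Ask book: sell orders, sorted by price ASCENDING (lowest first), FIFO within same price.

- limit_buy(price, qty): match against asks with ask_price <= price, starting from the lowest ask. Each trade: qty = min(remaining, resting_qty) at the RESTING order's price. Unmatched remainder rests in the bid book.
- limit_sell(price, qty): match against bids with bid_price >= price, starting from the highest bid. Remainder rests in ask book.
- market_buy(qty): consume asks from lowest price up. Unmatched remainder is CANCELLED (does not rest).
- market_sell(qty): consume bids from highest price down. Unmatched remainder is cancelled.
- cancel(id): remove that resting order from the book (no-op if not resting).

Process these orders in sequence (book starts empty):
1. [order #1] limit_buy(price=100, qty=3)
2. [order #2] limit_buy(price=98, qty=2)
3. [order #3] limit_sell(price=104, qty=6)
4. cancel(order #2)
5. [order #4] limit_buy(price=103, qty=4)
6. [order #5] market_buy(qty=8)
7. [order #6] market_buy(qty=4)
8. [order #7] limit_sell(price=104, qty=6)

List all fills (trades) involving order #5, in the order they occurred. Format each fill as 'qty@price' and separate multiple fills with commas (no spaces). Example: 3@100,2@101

After op 1 [order #1] limit_buy(price=100, qty=3): fills=none; bids=[#1:3@100] asks=[-]
After op 2 [order #2] limit_buy(price=98, qty=2): fills=none; bids=[#1:3@100 #2:2@98] asks=[-]
After op 3 [order #3] limit_sell(price=104, qty=6): fills=none; bids=[#1:3@100 #2:2@98] asks=[#3:6@104]
After op 4 cancel(order #2): fills=none; bids=[#1:3@100] asks=[#3:6@104]
After op 5 [order #4] limit_buy(price=103, qty=4): fills=none; bids=[#4:4@103 #1:3@100] asks=[#3:6@104]
After op 6 [order #5] market_buy(qty=8): fills=#5x#3:6@104; bids=[#4:4@103 #1:3@100] asks=[-]
After op 7 [order #6] market_buy(qty=4): fills=none; bids=[#4:4@103 #1:3@100] asks=[-]
After op 8 [order #7] limit_sell(price=104, qty=6): fills=none; bids=[#4:4@103 #1:3@100] asks=[#7:6@104]

Answer: 6@104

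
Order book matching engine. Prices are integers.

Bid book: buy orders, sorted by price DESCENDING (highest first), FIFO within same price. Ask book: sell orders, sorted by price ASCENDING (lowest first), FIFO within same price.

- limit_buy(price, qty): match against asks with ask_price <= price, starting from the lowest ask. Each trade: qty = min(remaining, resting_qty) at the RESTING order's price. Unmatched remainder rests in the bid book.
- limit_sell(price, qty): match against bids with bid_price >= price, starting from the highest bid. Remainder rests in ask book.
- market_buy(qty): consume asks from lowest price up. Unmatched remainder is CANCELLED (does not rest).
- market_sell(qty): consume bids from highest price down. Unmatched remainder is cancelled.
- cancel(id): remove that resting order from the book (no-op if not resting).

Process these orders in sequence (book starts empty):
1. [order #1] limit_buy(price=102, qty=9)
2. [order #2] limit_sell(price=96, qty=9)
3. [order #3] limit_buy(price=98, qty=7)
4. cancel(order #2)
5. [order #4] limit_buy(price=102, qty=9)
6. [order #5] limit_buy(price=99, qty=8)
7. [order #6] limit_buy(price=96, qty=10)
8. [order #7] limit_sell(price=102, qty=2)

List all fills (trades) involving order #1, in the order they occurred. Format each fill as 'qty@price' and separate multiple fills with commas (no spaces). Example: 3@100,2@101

After op 1 [order #1] limit_buy(price=102, qty=9): fills=none; bids=[#1:9@102] asks=[-]
After op 2 [order #2] limit_sell(price=96, qty=9): fills=#1x#2:9@102; bids=[-] asks=[-]
After op 3 [order #3] limit_buy(price=98, qty=7): fills=none; bids=[#3:7@98] asks=[-]
After op 4 cancel(order #2): fills=none; bids=[#3:7@98] asks=[-]
After op 5 [order #4] limit_buy(price=102, qty=9): fills=none; bids=[#4:9@102 #3:7@98] asks=[-]
After op 6 [order #5] limit_buy(price=99, qty=8): fills=none; bids=[#4:9@102 #5:8@99 #3:7@98] asks=[-]
After op 7 [order #6] limit_buy(price=96, qty=10): fills=none; bids=[#4:9@102 #5:8@99 #3:7@98 #6:10@96] asks=[-]
After op 8 [order #7] limit_sell(price=102, qty=2): fills=#4x#7:2@102; bids=[#4:7@102 #5:8@99 #3:7@98 #6:10@96] asks=[-]

Answer: 9@102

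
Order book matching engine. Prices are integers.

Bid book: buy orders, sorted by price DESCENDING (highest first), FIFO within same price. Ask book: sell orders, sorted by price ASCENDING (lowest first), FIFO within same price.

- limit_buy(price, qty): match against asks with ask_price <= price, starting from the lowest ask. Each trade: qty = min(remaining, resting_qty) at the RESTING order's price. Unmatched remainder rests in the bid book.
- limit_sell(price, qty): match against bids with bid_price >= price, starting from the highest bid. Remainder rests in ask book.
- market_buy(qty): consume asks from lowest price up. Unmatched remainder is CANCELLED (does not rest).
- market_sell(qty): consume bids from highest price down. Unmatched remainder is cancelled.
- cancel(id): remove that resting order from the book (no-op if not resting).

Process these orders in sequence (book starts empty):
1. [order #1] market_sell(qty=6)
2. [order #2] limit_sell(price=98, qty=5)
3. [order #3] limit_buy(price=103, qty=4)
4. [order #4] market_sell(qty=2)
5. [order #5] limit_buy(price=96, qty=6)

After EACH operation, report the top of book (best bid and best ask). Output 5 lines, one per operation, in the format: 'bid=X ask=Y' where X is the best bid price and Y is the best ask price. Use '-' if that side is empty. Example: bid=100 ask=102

Answer: bid=- ask=-
bid=- ask=98
bid=- ask=98
bid=- ask=98
bid=96 ask=98

Derivation:
After op 1 [order #1] market_sell(qty=6): fills=none; bids=[-] asks=[-]
After op 2 [order #2] limit_sell(price=98, qty=5): fills=none; bids=[-] asks=[#2:5@98]
After op 3 [order #3] limit_buy(price=103, qty=4): fills=#3x#2:4@98; bids=[-] asks=[#2:1@98]
After op 4 [order #4] market_sell(qty=2): fills=none; bids=[-] asks=[#2:1@98]
After op 5 [order #5] limit_buy(price=96, qty=6): fills=none; bids=[#5:6@96] asks=[#2:1@98]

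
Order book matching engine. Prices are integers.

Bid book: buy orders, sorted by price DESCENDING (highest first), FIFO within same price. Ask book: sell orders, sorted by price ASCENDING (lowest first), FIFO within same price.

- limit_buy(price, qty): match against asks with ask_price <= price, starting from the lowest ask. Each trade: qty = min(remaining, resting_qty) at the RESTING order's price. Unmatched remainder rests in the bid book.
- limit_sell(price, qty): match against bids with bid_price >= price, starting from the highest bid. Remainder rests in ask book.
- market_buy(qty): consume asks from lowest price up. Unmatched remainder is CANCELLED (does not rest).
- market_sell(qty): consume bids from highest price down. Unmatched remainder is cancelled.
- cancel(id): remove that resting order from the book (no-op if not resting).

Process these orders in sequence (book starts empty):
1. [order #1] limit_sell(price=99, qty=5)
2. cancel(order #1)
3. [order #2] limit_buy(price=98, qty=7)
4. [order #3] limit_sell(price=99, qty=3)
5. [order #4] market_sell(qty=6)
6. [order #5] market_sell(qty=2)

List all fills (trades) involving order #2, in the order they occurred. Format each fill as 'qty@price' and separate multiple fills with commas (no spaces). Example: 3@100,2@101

After op 1 [order #1] limit_sell(price=99, qty=5): fills=none; bids=[-] asks=[#1:5@99]
After op 2 cancel(order #1): fills=none; bids=[-] asks=[-]
After op 3 [order #2] limit_buy(price=98, qty=7): fills=none; bids=[#2:7@98] asks=[-]
After op 4 [order #3] limit_sell(price=99, qty=3): fills=none; bids=[#2:7@98] asks=[#3:3@99]
After op 5 [order #4] market_sell(qty=6): fills=#2x#4:6@98; bids=[#2:1@98] asks=[#3:3@99]
After op 6 [order #5] market_sell(qty=2): fills=#2x#5:1@98; bids=[-] asks=[#3:3@99]

Answer: 6@98,1@98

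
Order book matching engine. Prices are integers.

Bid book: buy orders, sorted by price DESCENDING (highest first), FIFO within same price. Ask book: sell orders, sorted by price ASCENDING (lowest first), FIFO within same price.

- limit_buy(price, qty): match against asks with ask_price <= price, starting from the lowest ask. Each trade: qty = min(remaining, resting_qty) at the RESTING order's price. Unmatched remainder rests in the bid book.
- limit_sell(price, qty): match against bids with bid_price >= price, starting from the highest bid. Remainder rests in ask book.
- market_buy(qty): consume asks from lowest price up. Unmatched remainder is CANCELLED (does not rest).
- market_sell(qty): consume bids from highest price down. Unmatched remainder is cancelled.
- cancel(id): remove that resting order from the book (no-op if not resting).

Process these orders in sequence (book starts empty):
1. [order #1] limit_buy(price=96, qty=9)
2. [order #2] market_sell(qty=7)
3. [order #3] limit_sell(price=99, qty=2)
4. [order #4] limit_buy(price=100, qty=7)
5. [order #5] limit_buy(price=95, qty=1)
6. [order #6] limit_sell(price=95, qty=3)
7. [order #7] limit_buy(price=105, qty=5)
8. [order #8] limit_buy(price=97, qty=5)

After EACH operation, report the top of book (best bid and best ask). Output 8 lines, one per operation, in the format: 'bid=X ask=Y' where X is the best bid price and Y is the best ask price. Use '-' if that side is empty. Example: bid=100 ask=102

Answer: bid=96 ask=-
bid=96 ask=-
bid=96 ask=99
bid=100 ask=-
bid=100 ask=-
bid=100 ask=-
bid=105 ask=-
bid=105 ask=-

Derivation:
After op 1 [order #1] limit_buy(price=96, qty=9): fills=none; bids=[#1:9@96] asks=[-]
After op 2 [order #2] market_sell(qty=7): fills=#1x#2:7@96; bids=[#1:2@96] asks=[-]
After op 3 [order #3] limit_sell(price=99, qty=2): fills=none; bids=[#1:2@96] asks=[#3:2@99]
After op 4 [order #4] limit_buy(price=100, qty=7): fills=#4x#3:2@99; bids=[#4:5@100 #1:2@96] asks=[-]
After op 5 [order #5] limit_buy(price=95, qty=1): fills=none; bids=[#4:5@100 #1:2@96 #5:1@95] asks=[-]
After op 6 [order #6] limit_sell(price=95, qty=3): fills=#4x#6:3@100; bids=[#4:2@100 #1:2@96 #5:1@95] asks=[-]
After op 7 [order #7] limit_buy(price=105, qty=5): fills=none; bids=[#7:5@105 #4:2@100 #1:2@96 #5:1@95] asks=[-]
After op 8 [order #8] limit_buy(price=97, qty=5): fills=none; bids=[#7:5@105 #4:2@100 #8:5@97 #1:2@96 #5:1@95] asks=[-]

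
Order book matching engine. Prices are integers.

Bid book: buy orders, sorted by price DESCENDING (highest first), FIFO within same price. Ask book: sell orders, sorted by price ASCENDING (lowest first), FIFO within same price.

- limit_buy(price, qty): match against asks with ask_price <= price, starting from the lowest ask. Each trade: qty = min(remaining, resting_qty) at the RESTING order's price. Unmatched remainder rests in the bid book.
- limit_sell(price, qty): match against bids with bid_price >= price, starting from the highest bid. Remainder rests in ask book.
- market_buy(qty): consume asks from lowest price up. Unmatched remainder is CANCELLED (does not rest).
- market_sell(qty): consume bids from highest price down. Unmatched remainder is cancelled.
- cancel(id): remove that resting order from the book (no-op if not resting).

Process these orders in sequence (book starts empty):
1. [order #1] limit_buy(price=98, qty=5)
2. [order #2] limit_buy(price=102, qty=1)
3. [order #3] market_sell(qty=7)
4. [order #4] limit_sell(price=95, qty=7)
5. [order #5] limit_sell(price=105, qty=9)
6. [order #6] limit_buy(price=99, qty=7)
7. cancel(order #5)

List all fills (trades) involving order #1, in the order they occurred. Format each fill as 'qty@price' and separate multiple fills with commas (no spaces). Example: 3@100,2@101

After op 1 [order #1] limit_buy(price=98, qty=5): fills=none; bids=[#1:5@98] asks=[-]
After op 2 [order #2] limit_buy(price=102, qty=1): fills=none; bids=[#2:1@102 #1:5@98] asks=[-]
After op 3 [order #3] market_sell(qty=7): fills=#2x#3:1@102 #1x#3:5@98; bids=[-] asks=[-]
After op 4 [order #4] limit_sell(price=95, qty=7): fills=none; bids=[-] asks=[#4:7@95]
After op 5 [order #5] limit_sell(price=105, qty=9): fills=none; bids=[-] asks=[#4:7@95 #5:9@105]
After op 6 [order #6] limit_buy(price=99, qty=7): fills=#6x#4:7@95; bids=[-] asks=[#5:9@105]
After op 7 cancel(order #5): fills=none; bids=[-] asks=[-]

Answer: 5@98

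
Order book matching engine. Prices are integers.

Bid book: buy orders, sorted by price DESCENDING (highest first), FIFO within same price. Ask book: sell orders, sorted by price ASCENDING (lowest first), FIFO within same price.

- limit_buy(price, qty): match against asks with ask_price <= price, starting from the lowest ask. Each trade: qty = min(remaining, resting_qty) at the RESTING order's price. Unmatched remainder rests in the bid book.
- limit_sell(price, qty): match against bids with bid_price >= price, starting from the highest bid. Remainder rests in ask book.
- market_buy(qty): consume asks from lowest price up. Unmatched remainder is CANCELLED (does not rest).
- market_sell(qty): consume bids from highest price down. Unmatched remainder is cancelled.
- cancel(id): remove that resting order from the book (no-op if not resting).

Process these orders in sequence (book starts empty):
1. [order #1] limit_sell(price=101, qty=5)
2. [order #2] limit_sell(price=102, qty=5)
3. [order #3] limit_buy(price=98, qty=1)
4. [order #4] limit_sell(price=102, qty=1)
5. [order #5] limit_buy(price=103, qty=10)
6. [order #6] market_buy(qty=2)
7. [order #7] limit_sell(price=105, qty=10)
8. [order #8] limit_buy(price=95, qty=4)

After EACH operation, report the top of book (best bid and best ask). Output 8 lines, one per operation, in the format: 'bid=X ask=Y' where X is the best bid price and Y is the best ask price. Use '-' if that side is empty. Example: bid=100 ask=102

Answer: bid=- ask=101
bid=- ask=101
bid=98 ask=101
bid=98 ask=101
bid=98 ask=102
bid=98 ask=-
bid=98 ask=105
bid=98 ask=105

Derivation:
After op 1 [order #1] limit_sell(price=101, qty=5): fills=none; bids=[-] asks=[#1:5@101]
After op 2 [order #2] limit_sell(price=102, qty=5): fills=none; bids=[-] asks=[#1:5@101 #2:5@102]
After op 3 [order #3] limit_buy(price=98, qty=1): fills=none; bids=[#3:1@98] asks=[#1:5@101 #2:5@102]
After op 4 [order #4] limit_sell(price=102, qty=1): fills=none; bids=[#3:1@98] asks=[#1:5@101 #2:5@102 #4:1@102]
After op 5 [order #5] limit_buy(price=103, qty=10): fills=#5x#1:5@101 #5x#2:5@102; bids=[#3:1@98] asks=[#4:1@102]
After op 6 [order #6] market_buy(qty=2): fills=#6x#4:1@102; bids=[#3:1@98] asks=[-]
After op 7 [order #7] limit_sell(price=105, qty=10): fills=none; bids=[#3:1@98] asks=[#7:10@105]
After op 8 [order #8] limit_buy(price=95, qty=4): fills=none; bids=[#3:1@98 #8:4@95] asks=[#7:10@105]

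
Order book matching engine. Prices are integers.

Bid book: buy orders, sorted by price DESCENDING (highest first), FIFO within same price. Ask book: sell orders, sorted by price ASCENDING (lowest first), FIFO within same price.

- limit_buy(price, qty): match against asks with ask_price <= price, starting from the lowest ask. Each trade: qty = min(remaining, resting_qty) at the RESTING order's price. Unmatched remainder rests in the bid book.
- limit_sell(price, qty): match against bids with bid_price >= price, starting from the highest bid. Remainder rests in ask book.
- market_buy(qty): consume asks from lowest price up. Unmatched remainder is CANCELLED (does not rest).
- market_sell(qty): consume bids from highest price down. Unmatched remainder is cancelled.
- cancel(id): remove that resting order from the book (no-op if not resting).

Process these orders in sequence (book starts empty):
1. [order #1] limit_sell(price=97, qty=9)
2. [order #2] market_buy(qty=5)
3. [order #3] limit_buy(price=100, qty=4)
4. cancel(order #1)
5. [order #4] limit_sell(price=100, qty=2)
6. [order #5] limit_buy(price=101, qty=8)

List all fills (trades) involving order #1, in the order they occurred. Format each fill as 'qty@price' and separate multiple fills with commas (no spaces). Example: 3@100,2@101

Answer: 5@97,4@97

Derivation:
After op 1 [order #1] limit_sell(price=97, qty=9): fills=none; bids=[-] asks=[#1:9@97]
After op 2 [order #2] market_buy(qty=5): fills=#2x#1:5@97; bids=[-] asks=[#1:4@97]
After op 3 [order #3] limit_buy(price=100, qty=4): fills=#3x#1:4@97; bids=[-] asks=[-]
After op 4 cancel(order #1): fills=none; bids=[-] asks=[-]
After op 5 [order #4] limit_sell(price=100, qty=2): fills=none; bids=[-] asks=[#4:2@100]
After op 6 [order #5] limit_buy(price=101, qty=8): fills=#5x#4:2@100; bids=[#5:6@101] asks=[-]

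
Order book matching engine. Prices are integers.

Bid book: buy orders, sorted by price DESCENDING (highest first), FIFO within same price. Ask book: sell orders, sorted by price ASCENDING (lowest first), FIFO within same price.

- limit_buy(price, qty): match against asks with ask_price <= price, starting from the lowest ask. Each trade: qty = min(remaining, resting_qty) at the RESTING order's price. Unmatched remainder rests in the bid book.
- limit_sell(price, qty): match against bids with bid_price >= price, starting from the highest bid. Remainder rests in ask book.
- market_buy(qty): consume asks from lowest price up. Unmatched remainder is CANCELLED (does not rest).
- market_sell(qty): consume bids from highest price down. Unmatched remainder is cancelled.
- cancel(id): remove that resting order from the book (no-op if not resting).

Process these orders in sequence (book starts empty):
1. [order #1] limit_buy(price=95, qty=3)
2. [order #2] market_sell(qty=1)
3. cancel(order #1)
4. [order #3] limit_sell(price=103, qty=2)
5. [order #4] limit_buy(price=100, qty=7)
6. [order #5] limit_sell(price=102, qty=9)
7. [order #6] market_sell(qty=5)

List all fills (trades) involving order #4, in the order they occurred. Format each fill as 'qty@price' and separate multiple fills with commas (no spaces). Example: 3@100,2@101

After op 1 [order #1] limit_buy(price=95, qty=3): fills=none; bids=[#1:3@95] asks=[-]
After op 2 [order #2] market_sell(qty=1): fills=#1x#2:1@95; bids=[#1:2@95] asks=[-]
After op 3 cancel(order #1): fills=none; bids=[-] asks=[-]
After op 4 [order #3] limit_sell(price=103, qty=2): fills=none; bids=[-] asks=[#3:2@103]
After op 5 [order #4] limit_buy(price=100, qty=7): fills=none; bids=[#4:7@100] asks=[#3:2@103]
After op 6 [order #5] limit_sell(price=102, qty=9): fills=none; bids=[#4:7@100] asks=[#5:9@102 #3:2@103]
After op 7 [order #6] market_sell(qty=5): fills=#4x#6:5@100; bids=[#4:2@100] asks=[#5:9@102 #3:2@103]

Answer: 5@100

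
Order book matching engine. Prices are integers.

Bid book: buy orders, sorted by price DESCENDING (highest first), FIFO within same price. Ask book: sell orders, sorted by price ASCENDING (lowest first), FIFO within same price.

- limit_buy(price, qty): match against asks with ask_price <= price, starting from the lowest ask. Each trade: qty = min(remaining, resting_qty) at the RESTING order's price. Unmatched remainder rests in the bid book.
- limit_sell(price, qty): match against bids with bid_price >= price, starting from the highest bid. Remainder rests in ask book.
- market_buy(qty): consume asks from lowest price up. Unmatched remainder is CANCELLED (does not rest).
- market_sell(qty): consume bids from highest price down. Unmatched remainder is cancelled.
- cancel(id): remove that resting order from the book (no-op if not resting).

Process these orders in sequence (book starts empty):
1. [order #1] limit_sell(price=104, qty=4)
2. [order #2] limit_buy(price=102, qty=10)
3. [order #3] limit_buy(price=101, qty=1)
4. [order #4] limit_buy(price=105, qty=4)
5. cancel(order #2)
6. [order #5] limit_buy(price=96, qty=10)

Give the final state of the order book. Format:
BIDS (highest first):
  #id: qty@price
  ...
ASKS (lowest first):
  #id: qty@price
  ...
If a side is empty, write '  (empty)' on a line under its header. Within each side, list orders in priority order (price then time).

Answer: BIDS (highest first):
  #3: 1@101
  #5: 10@96
ASKS (lowest first):
  (empty)

Derivation:
After op 1 [order #1] limit_sell(price=104, qty=4): fills=none; bids=[-] asks=[#1:4@104]
After op 2 [order #2] limit_buy(price=102, qty=10): fills=none; bids=[#2:10@102] asks=[#1:4@104]
After op 3 [order #3] limit_buy(price=101, qty=1): fills=none; bids=[#2:10@102 #3:1@101] asks=[#1:4@104]
After op 4 [order #4] limit_buy(price=105, qty=4): fills=#4x#1:4@104; bids=[#2:10@102 #3:1@101] asks=[-]
After op 5 cancel(order #2): fills=none; bids=[#3:1@101] asks=[-]
After op 6 [order #5] limit_buy(price=96, qty=10): fills=none; bids=[#3:1@101 #5:10@96] asks=[-]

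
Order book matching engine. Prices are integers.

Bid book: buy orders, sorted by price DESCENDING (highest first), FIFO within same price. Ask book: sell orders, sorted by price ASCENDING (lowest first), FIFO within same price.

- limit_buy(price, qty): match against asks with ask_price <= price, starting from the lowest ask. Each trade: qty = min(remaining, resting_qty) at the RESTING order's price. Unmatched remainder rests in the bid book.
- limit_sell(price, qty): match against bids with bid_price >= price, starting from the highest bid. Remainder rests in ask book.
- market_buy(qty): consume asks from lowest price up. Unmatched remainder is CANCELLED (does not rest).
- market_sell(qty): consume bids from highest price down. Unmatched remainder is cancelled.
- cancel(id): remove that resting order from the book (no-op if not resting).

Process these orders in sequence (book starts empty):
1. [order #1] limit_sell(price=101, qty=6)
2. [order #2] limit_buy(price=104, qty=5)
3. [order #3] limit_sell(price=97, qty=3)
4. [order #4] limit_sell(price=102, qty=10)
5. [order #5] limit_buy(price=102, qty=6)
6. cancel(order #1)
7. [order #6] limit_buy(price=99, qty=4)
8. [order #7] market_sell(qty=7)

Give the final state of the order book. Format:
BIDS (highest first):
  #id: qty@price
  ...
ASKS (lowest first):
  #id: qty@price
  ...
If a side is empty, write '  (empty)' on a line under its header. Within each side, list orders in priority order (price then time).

After op 1 [order #1] limit_sell(price=101, qty=6): fills=none; bids=[-] asks=[#1:6@101]
After op 2 [order #2] limit_buy(price=104, qty=5): fills=#2x#1:5@101; bids=[-] asks=[#1:1@101]
After op 3 [order #3] limit_sell(price=97, qty=3): fills=none; bids=[-] asks=[#3:3@97 #1:1@101]
After op 4 [order #4] limit_sell(price=102, qty=10): fills=none; bids=[-] asks=[#3:3@97 #1:1@101 #4:10@102]
After op 5 [order #5] limit_buy(price=102, qty=6): fills=#5x#3:3@97 #5x#1:1@101 #5x#4:2@102; bids=[-] asks=[#4:8@102]
After op 6 cancel(order #1): fills=none; bids=[-] asks=[#4:8@102]
After op 7 [order #6] limit_buy(price=99, qty=4): fills=none; bids=[#6:4@99] asks=[#4:8@102]
After op 8 [order #7] market_sell(qty=7): fills=#6x#7:4@99; bids=[-] asks=[#4:8@102]

Answer: BIDS (highest first):
  (empty)
ASKS (lowest first):
  #4: 8@102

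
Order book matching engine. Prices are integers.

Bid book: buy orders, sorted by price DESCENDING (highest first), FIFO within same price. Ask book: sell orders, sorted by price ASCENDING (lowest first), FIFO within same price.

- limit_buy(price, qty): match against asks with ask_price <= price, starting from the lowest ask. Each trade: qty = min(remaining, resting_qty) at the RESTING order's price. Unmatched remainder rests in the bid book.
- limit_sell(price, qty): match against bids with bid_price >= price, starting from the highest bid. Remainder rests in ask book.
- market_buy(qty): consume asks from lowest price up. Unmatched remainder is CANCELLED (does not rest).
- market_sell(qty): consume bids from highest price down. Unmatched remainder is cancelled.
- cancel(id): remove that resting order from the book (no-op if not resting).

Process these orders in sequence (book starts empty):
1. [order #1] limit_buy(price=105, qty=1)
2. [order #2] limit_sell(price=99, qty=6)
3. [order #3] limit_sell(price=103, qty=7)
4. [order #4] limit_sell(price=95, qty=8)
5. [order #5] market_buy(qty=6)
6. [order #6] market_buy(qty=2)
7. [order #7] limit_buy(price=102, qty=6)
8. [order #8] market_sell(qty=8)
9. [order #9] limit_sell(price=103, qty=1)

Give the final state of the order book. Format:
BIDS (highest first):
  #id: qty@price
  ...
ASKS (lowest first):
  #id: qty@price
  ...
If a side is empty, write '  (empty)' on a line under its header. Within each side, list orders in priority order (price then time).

After op 1 [order #1] limit_buy(price=105, qty=1): fills=none; bids=[#1:1@105] asks=[-]
After op 2 [order #2] limit_sell(price=99, qty=6): fills=#1x#2:1@105; bids=[-] asks=[#2:5@99]
After op 3 [order #3] limit_sell(price=103, qty=7): fills=none; bids=[-] asks=[#2:5@99 #3:7@103]
After op 4 [order #4] limit_sell(price=95, qty=8): fills=none; bids=[-] asks=[#4:8@95 #2:5@99 #3:7@103]
After op 5 [order #5] market_buy(qty=6): fills=#5x#4:6@95; bids=[-] asks=[#4:2@95 #2:5@99 #3:7@103]
After op 6 [order #6] market_buy(qty=2): fills=#6x#4:2@95; bids=[-] asks=[#2:5@99 #3:7@103]
After op 7 [order #7] limit_buy(price=102, qty=6): fills=#7x#2:5@99; bids=[#7:1@102] asks=[#3:7@103]
After op 8 [order #8] market_sell(qty=8): fills=#7x#8:1@102; bids=[-] asks=[#3:7@103]
After op 9 [order #9] limit_sell(price=103, qty=1): fills=none; bids=[-] asks=[#3:7@103 #9:1@103]

Answer: BIDS (highest first):
  (empty)
ASKS (lowest first):
  #3: 7@103
  #9: 1@103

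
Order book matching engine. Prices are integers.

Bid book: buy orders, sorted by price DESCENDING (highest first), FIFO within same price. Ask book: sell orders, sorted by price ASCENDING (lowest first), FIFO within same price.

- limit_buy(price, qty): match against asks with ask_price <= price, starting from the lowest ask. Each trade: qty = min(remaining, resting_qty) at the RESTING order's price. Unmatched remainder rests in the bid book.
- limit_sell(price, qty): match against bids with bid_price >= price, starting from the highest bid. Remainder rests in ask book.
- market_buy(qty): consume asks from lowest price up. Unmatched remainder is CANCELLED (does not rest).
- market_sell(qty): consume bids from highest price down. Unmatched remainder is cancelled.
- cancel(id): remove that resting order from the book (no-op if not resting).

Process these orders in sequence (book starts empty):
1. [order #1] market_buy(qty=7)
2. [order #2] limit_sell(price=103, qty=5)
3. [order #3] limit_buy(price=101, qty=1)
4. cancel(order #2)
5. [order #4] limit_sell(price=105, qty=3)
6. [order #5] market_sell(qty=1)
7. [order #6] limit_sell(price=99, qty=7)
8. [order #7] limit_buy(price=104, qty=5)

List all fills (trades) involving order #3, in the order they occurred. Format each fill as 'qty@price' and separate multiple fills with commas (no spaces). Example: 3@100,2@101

After op 1 [order #1] market_buy(qty=7): fills=none; bids=[-] asks=[-]
After op 2 [order #2] limit_sell(price=103, qty=5): fills=none; bids=[-] asks=[#2:5@103]
After op 3 [order #3] limit_buy(price=101, qty=1): fills=none; bids=[#3:1@101] asks=[#2:5@103]
After op 4 cancel(order #2): fills=none; bids=[#3:1@101] asks=[-]
After op 5 [order #4] limit_sell(price=105, qty=3): fills=none; bids=[#3:1@101] asks=[#4:3@105]
After op 6 [order #5] market_sell(qty=1): fills=#3x#5:1@101; bids=[-] asks=[#4:3@105]
After op 7 [order #6] limit_sell(price=99, qty=7): fills=none; bids=[-] asks=[#6:7@99 #4:3@105]
After op 8 [order #7] limit_buy(price=104, qty=5): fills=#7x#6:5@99; bids=[-] asks=[#6:2@99 #4:3@105]

Answer: 1@101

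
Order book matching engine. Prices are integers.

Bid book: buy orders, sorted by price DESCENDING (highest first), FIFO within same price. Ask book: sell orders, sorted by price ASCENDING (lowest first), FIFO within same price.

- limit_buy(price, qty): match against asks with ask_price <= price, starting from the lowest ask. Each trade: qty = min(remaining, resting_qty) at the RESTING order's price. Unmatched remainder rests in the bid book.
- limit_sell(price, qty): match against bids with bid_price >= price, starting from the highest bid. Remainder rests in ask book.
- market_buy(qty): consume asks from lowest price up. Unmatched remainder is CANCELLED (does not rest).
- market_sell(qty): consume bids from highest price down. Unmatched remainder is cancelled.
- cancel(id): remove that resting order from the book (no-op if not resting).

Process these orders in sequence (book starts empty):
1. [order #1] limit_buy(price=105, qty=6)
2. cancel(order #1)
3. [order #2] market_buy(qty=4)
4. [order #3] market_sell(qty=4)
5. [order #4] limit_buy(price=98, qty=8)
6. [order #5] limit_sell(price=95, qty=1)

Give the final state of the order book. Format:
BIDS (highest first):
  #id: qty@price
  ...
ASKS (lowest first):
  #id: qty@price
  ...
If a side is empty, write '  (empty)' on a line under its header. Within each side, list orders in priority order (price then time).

Answer: BIDS (highest first):
  #4: 7@98
ASKS (lowest first):
  (empty)

Derivation:
After op 1 [order #1] limit_buy(price=105, qty=6): fills=none; bids=[#1:6@105] asks=[-]
After op 2 cancel(order #1): fills=none; bids=[-] asks=[-]
After op 3 [order #2] market_buy(qty=4): fills=none; bids=[-] asks=[-]
After op 4 [order #3] market_sell(qty=4): fills=none; bids=[-] asks=[-]
After op 5 [order #4] limit_buy(price=98, qty=8): fills=none; bids=[#4:8@98] asks=[-]
After op 6 [order #5] limit_sell(price=95, qty=1): fills=#4x#5:1@98; bids=[#4:7@98] asks=[-]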